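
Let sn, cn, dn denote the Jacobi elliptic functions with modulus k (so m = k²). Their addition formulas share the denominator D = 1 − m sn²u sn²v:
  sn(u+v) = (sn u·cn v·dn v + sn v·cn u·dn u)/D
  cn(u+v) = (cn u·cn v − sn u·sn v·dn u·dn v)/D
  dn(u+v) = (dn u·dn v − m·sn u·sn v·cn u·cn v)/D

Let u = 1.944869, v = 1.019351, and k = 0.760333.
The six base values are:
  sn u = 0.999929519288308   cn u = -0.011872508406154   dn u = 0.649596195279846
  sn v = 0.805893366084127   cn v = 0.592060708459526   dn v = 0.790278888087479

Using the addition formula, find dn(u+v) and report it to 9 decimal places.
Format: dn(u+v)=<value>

m = k² = 0.578106270889
D = 1 − m·sn²u·sn²v = 0.6245936443660736
dn(u+v) = (dn u·dn v − m·sn u·sn v·cn u·cn v)/D = 0.5166367975123785/0.6245936443660736 = 0.8271566676550718

dn(u+v)=0.827156668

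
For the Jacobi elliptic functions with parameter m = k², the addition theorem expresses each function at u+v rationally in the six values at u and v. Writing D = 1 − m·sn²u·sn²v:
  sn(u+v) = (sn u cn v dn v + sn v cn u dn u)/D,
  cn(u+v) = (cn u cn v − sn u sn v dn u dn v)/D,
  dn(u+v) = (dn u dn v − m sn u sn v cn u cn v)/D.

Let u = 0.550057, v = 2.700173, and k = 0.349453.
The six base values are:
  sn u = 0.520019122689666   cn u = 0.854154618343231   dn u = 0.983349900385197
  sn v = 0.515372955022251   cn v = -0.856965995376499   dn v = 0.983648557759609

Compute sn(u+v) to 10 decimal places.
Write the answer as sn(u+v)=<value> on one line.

sn(u+v)=-0.0055216213

m = k² = 0.122117399209
D = 1 − m·sn²u·sn²v = 0.9912287917170477
sn(u+v) = (sn u·cn v·dn v + sn v·cn u·dn u)/D = -0.005473190052520089/0.9912287917170477 = -0.005521621343382492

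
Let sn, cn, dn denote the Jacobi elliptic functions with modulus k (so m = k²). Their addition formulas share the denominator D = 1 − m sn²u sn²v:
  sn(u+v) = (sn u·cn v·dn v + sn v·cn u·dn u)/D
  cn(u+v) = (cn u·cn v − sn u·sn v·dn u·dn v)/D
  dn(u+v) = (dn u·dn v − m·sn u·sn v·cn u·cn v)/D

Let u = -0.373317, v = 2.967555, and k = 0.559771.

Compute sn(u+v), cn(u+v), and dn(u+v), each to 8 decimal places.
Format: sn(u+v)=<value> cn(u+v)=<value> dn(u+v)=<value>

sn u = -0.3622490999541361, cn u = 0.9320813213354392, dn u = 0.9792250376947533
sn v = 0.4534498746214835, cn v = -0.8912817799134912, dn v = 0.9672493478133581
m = k² = 0.313343572441
D = 1 − m·sn²u·sn²v = 0.9915453819394615
sn(u+v) = (sn u·cn v·dn v + sn v·cn u·dn u)/D = 0.7261635254105462/0.9915453819394615 = 0.7323553098398495
cn(u+v) = (cn u·cn v − sn u·sn v·dn u·dn v)/D = -0.6751657417322057/0.9915453819394615 = -0.6809226829452651
dn(u+v) = (dn u·dn v − m·sn u·sn v·cn u·cn v)/D = 0.904395908508344/0.9915453819394615 = 0.9121074284460352

sn(u+v)=0.73235531 cn(u+v)=-0.68092268 dn(u+v)=0.91210743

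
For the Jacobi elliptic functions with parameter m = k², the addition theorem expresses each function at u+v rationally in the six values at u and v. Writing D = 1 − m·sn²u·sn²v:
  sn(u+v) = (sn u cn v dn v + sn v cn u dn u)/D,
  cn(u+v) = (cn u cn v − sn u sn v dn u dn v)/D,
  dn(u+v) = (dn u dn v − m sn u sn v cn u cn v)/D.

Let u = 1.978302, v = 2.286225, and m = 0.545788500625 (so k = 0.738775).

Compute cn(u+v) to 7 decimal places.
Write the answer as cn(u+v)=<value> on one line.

cn(u+v)=-0.8936459

sn u = 0.9984202913118048, cn u = -0.05618649212088975, dn u = 0.675229228517007
sn v = 0.9644764356208475, cn v = -0.264168895088171, dn v = 0.701640550317511
m = k² = 0.545788500625
D = 1 − m·sn²u·sn²v = 0.4939022327957888
cn(u+v) = (cn u·cn v − sn u·sn v·dn u·dn v)/D = -0.4413737191668662/0.4939022327957888 = -0.8936459279975733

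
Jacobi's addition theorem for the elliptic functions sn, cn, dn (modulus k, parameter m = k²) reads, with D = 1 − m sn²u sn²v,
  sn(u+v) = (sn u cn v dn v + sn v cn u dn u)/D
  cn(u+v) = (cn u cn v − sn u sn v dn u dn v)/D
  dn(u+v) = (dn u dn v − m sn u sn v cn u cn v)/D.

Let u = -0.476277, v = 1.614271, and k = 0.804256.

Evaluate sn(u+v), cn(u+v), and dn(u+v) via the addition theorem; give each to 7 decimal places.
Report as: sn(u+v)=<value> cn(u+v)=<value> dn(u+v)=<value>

sn u = -0.4486136409361019, cn u = 0.8937257975274375, dn u = 0.9326431293526583
sn v = 0.9724758406492312, cn v = 0.2330037324884969, dn v = 0.6231284307959711
m = k² = 0.646827713536
D = 1 − m·sn²u·sn²v = 0.8768906010820941
sn(u+v) = (sn u·cn v·dn v + sn v·cn u·dn u)/D = 0.7454503130542769/0.8768906010820941 = 0.8501064011113607
cn(u+v) = (cn u·cn v − sn u·sn v·dn u·dn v)/D = 0.4617802042459128/0.8768906010820941 = 0.5266109634155848
dn(u+v) = (dn u·dn v − m·sn u·sn v·cn u·cn v)/D = 0.6399198728751924/0.8768906010820941 = 0.7297602141994943

sn(u+v)=0.8501064 cn(u+v)=0.5266110 dn(u+v)=0.7297602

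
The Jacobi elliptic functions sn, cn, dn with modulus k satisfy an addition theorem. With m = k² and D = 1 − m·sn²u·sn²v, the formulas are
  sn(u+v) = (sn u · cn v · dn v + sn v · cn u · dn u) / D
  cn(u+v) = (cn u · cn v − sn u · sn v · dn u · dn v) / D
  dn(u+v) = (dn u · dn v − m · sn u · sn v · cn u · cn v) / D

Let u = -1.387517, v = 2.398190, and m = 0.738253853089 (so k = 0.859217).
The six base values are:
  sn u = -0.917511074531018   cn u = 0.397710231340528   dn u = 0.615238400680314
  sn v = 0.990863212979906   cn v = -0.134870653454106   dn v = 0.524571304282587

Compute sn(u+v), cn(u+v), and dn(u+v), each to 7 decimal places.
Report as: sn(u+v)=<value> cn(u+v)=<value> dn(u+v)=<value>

m = k² = 0.738253853089
D = 1 − m·sn²u·sn²v = 0.3898230998817294
sn(u+v) = (sn u·cn v·dn v + sn v·cn u·dn u)/D = 0.3073642002054566/0.3898230998817294 = 0.78847097644729
cn(u+v) = (cn u·cn v − sn u·sn v·dn u·dn v)/D = 0.2397692591502521/0.3898230998817294 = 0.6150719627005096
dn(u+v) = (dn u·dn v − m·sn u·sn v·cn u·cn v)/D = 0.2867353768624465/0.3898230998817294 = 0.7355525543495003

sn(u+v)=0.7884710 cn(u+v)=0.6150720 dn(u+v)=0.7355526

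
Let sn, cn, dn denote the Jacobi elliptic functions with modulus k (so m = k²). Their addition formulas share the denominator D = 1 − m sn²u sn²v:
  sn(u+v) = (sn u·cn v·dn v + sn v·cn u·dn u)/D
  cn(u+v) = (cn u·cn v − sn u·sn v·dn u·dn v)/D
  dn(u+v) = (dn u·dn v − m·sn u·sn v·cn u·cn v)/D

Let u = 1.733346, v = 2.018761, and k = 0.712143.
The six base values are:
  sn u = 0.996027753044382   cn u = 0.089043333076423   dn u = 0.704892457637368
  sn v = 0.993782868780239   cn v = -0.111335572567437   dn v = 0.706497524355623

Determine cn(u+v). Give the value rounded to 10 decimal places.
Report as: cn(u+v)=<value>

cn(u+v)=-0.9994960711

m = k² = 0.507147652449
D = 1 − m·sn²u·sn²v = 0.5031099380940112
cn(u+v) = (cn u·cn v − sn u·sn v·dn u·dn v)/D = -0.5028564064469658/0.5031099380940112 = -0.9994960710813905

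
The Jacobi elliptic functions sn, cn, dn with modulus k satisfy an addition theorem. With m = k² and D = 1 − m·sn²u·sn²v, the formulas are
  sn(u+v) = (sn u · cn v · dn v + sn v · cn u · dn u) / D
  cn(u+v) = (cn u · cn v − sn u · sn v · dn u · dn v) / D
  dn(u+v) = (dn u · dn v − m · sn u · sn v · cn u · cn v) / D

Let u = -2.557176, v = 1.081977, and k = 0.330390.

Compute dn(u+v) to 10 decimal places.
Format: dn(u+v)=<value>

dn(u+v)=0.9448673033

sn u = -0.6215592799697478, cn u = -0.7833671307142575, dn u = 0.9786871382946041
sn v = 0.8741985536670724, cn v = 0.485568624157697, dn v = 0.9573814683392896
m = k² = 0.1091575521
D = 1 − m·sn²u·sn²v = 0.9677715762706308
dn(u+v) = (dn u·dn v − m·sn u·sn v·cn u·cn v)/D = 0.9144157195152564/0.9677715762706308 = 0.9448673033351686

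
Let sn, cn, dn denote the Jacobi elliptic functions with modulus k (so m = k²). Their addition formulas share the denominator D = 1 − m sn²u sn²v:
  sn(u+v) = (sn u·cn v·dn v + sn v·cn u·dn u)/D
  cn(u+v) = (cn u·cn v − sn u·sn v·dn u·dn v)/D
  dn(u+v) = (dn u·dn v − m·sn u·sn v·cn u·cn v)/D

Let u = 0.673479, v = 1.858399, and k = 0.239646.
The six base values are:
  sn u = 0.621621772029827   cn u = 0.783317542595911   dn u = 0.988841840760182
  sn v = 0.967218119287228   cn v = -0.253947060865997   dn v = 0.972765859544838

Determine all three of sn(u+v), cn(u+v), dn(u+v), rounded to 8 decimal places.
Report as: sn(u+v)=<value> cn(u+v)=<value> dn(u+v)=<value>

m = k² = 0.057430205316
D = 1 − m·sn²u·sn²v = 0.9792393163635228
sn(u+v) = (sn u·cn v·dn v + sn v·cn u·dn u)/D = 0.5956251974340698/0.9792393163635228 = 0.6082529443833687
cn(u+v) = (cn u·cn v − sn u·sn v·dn u·dn v)/D = -0.7772646028822648/0.9792393163635228 = -0.7937432554982515
dn(u+v) = (dn u·dn v − m·sn u·sn v·cn u·cn v)/D = 0.9687802437183683/0.9792393163635228 = 0.9893191863619253

sn(u+v)=0.60825294 cn(u+v)=-0.79374326 dn(u+v)=0.98931919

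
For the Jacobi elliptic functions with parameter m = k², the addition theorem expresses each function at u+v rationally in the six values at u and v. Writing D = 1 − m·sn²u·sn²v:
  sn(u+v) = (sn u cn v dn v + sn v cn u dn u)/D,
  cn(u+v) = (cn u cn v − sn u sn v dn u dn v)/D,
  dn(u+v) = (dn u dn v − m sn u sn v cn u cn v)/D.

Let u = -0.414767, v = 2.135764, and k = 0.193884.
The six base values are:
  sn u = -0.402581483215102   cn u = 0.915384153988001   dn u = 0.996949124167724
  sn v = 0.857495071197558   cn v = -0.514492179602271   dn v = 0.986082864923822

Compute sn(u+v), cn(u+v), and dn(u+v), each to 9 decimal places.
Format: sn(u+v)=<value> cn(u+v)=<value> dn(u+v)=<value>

m = k² = 0.037591005456
D = 1 − m·sn²u·sn²v = 0.9955202394791384
sn(u+v) = (sn u·cn v·dn v + sn v·cn u·dn u)/D = 0.9867850915721569/0.9955202394791384 = 0.9912255446342791
cn(u+v) = (cn u·cn v − sn u·sn v·dn u·dn v)/D = -0.1315892482824149/0.9955202394791384 = -0.1321813892515768
dn(u+v) = (dn u·dn v − m·sn u·sn v·cn u·cn v)/D = 0.9769628961664393/0.9955202394791384 = 0.9813591501440409

sn(u+v)=0.991225545 cn(u+v)=-0.132181389 dn(u+v)=0.981359150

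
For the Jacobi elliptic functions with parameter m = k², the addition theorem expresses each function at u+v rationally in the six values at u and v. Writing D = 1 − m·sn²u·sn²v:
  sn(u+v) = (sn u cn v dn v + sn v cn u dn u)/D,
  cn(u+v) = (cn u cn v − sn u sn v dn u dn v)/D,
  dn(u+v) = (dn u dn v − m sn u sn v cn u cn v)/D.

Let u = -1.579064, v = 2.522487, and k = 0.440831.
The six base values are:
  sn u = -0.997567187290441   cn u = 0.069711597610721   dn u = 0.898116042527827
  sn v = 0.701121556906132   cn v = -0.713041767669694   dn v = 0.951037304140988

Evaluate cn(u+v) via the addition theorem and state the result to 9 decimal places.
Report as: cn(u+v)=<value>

m = k² = 0.194331970561
D = 1 − m·sn²u·sn²v = 0.9049361921670955
cn(u+v) = (cn u·cn v − sn u·sn v·dn u·dn v)/D = 0.5476930822591662/0.9049361921670955 = 0.6052283984217478

cn(u+v)=0.605228398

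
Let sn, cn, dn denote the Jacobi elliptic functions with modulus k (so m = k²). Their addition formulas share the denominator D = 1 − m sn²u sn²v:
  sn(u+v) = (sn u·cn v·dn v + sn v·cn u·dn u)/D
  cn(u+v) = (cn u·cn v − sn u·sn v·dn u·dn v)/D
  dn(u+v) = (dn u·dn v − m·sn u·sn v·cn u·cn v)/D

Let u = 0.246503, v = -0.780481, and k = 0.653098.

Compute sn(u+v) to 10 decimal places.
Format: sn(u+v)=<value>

sn u = 0.2429951404294348, cn u = 0.9700275056552156, dn u = 0.9873269084719179
sn v = -0.6822067036780504, cn v = 0.7311593625583473, dn v = 0.8952581347482443
m = k² = 0.426536997604
D = 1 − m·sn²u·sn²v = 0.9882784822447501
sn(u+v) = (sn u·cn v·dn v + sn v·cn u·dn u)/D = -0.4943138550964582/0.9882784822447501 = -0.5001766849903345

sn(u+v)=-0.5001766850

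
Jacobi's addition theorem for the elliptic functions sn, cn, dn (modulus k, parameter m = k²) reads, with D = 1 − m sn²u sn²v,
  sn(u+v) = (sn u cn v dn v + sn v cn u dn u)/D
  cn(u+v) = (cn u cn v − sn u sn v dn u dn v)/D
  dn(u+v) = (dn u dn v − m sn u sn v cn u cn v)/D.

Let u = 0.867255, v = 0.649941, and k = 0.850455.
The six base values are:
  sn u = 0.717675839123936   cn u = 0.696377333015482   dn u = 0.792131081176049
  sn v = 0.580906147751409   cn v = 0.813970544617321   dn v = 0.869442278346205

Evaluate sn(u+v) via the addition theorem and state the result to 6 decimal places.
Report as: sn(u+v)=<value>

m = k² = 0.723273707025
D = 1 − m·sn²u·sn²v = 0.8742895808533615
sn(u+v) = (sn u·cn v·dn v + sn v·cn u·dn u)/D = 0.8283401682598002/0.8742895808533615 = 0.9474437147601464

sn(u+v)=0.947444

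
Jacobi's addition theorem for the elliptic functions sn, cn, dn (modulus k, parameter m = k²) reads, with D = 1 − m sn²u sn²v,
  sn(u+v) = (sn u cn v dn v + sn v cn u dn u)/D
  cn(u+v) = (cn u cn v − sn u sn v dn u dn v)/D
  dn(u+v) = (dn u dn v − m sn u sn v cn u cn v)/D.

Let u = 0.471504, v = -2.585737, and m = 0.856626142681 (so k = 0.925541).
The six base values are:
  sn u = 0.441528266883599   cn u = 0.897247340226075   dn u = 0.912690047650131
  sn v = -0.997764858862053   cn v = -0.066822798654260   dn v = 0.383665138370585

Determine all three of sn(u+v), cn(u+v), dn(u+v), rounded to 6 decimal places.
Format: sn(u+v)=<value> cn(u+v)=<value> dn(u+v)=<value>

sn(u+v)=-0.993582 cn(u+v)=0.113112 dn(u+v)=0.392853

m = k² = 0.856626142681
D = 1 − m·sn²u·sn²v = 0.8337488119662908
sn(u+v) = (sn u·cn v·dn v + sn v·cn u·dn u)/D = -0.8283980566520809/0.8337488119662908 = -0.9935822933269424
cn(u+v) = (cn u·cn v − sn u·sn v·dn u·dn v)/D = 0.09430663386134116/0.8337488119662908 = 0.11311156610698
dn(u+v) = (dn u·dn v − m·sn u·sn v·cn u·cn v)/D = 0.327540983608948/0.8337488119662908 = 0.3928533137414423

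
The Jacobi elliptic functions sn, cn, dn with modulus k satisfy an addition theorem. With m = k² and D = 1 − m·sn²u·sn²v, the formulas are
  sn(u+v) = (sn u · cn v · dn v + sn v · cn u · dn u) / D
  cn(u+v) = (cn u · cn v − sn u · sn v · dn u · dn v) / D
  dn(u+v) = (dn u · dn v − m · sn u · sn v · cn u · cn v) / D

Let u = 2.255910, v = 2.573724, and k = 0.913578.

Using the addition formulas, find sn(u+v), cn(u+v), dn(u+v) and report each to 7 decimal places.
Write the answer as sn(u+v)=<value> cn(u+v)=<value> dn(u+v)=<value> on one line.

sn u = 0.9993560171120855, cn u = 0.03588246175876311, dn u = 0.4079826710960693
sn v = 0.9955779809727851, cn v = -0.09393872365618317, dn v = 0.4156204646187262
m = k² = 0.834624762084
D = 1 − m·sn²u·sn²v = 0.1738055096241485
sn(u+v) = (sn u·cn v·dn v + sn v·cn u·dn u)/D = -0.02444302625194658/0.1738055096241485 = -0.1406343579372381
cn(u+v) = (cn u·cn v − sn u·sn v·dn u·dn v)/D = -0.1720781614364723/0.1738055096241485 = -0.9900616028144818
dn(u+v) = (dn u·dn v − m·sn u·sn v·cn u·cn v)/D = 0.1723650167128331/0.1738055096241485 = 0.9917120411520298

sn(u+v)=-0.1406344 cn(u+v)=-0.9900616 dn(u+v)=0.9917120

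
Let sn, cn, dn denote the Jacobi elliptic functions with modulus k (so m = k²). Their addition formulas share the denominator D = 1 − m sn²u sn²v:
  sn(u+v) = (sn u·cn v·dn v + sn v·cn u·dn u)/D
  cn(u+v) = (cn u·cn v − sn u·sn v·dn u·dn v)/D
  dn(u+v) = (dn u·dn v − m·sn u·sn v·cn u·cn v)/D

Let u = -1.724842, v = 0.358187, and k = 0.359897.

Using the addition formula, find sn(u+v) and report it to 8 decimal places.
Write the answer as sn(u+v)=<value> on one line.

sn(u+v)=-0.97084433

sn u = -0.9957264439700068, cn u = -0.09235176651718613, dn u = 0.9335838772085749
sn v = 0.3496718426710274, cn v = 0.9368722444618841, dn v = 0.9920498086044547
m = k² = 0.129525850609
D = 1 − m·sn²u·sn²v = 0.984297895641966
sn(u+v) = (sn u·cn v·dn v + sn v·cn u·dn u)/D = -0.9556000345415358/0.984297895641966 = -0.9708443335828598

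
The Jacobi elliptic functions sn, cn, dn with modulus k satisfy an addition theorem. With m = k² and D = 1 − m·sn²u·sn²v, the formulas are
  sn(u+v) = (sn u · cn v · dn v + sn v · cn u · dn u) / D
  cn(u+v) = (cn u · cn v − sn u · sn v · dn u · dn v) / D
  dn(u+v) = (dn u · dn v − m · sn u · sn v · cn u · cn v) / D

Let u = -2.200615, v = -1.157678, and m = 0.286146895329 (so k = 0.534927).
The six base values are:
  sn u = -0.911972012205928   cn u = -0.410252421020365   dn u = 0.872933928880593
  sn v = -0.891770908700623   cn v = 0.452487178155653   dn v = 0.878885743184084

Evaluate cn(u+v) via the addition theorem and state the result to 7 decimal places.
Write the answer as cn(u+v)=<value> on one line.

cn(u+v)=-0.9985719

m = k² = 0.286146895329
D = 1 − m·sn²u·sn²v = 0.8107400764579378
cn(u+v) = (cn u·cn v − sn u·sn v·dn u·dn v)/D = -0.8095822584890596/0.8107400764579378 = -0.998571899918977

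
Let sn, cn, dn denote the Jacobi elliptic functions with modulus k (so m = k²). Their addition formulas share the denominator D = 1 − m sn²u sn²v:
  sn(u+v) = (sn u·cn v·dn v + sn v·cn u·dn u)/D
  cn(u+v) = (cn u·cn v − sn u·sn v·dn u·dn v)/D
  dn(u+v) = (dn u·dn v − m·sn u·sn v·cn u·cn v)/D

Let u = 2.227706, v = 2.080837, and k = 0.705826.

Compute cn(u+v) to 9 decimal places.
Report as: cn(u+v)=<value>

cn(u+v)=-0.832827313

sn u = 0.9640820098111934, cn u = -0.26560474084325, dn u = 0.7327720880393421
sn v = 0.9868394789478102, cn v = -0.1617029461389448, dn v = 0.7175209129170636
m = k² = 0.498190342276
D = 1 − m·sn²u·sn²v = 0.5490625626258957
cn(u+v) = (cn u·cn v − sn u·sn v·dn u·dn v)/D = -0.4572742988944404/0.5490625626258957 = -0.8328273133530044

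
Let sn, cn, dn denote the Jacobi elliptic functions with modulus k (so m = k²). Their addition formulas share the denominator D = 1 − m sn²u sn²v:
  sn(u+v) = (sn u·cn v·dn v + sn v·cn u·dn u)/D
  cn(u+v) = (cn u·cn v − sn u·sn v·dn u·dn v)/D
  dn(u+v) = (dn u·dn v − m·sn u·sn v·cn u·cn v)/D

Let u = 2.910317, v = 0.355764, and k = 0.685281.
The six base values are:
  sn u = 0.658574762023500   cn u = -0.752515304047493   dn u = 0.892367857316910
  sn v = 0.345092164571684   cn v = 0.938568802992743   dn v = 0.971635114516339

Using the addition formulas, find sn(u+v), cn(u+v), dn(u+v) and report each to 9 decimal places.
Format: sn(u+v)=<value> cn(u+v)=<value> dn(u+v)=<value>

m = k² = 0.469610048961
D = 1 − m·sn²u·sn²v = 0.9757440803094193
sn(u+v) = (sn u·cn v·dn v + sn v·cn u·dn u)/D = 0.3688484351941722/0.9757440803094193 = 0.3780175997349697
cn(u+v) = (cn u·cn v − sn u·sn v·dn u·dn v)/D = -0.9033423172384238/0.9757440803094193 = -0.9257984090992014
dn(u+v) = (dn u·dn v − m·sn u·sn v·cn u·cn v)/D = 0.9424364454673369/0.9757440803094193 = 0.9658643741589289

sn(u+v)=0.378017600 cn(u+v)=-0.925798409 dn(u+v)=0.965864374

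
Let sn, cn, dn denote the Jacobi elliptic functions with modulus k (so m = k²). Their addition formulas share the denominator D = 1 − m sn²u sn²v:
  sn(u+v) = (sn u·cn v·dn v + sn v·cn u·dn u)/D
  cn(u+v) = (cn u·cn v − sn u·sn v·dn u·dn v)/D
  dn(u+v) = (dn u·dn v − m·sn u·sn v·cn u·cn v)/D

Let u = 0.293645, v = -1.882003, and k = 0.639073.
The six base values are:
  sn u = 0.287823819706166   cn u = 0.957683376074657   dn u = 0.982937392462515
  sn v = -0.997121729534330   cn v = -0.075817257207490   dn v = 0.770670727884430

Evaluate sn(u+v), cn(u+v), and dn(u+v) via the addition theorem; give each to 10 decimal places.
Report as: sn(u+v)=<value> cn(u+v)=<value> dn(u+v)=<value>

m = k² = 0.408414299329
D = 1 − m·sn²u·sn²v = 0.966360404485332
sn(u+v) = (sn u·cn v·dn v + sn v·cn u·dn u)/D = -0.9554509476133533/0.966360404485332 = -0.9887107782755349
cn(u+v) = (cn u·cn v − sn u·sn v·dn u·dn v)/D = 0.1447961258521775/0.966360404485332 = 0.1498365673718737
dn(u+v) = (dn u·dn v − m·sn u·sn v·cn u·cn v)/D = 0.7490103641890939/0.966360404485332 = 0.7750838721377505

sn(u+v)=-0.9887107783 cn(u+v)=0.1498365674 dn(u+v)=0.7750838721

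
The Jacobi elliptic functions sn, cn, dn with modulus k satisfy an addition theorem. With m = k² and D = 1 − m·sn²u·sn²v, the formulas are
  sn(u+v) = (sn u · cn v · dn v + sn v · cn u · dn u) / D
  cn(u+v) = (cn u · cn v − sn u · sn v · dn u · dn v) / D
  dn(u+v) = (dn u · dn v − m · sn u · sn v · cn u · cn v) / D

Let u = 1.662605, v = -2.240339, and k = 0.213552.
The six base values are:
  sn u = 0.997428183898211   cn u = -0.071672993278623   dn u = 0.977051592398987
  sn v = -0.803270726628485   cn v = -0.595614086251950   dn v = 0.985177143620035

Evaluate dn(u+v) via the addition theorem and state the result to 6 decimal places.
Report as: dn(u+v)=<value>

dn(u+v)=0.993205

m = k² = 0.045604456704
D = 1 − m·sn²u·sn²v = 0.9707251661798365
dn(u+v) = (dn u·dn v − m·sn u·sn v·cn u·cn v)/D = 0.9641287057644101/0.9707251661798365 = 0.9932046055410452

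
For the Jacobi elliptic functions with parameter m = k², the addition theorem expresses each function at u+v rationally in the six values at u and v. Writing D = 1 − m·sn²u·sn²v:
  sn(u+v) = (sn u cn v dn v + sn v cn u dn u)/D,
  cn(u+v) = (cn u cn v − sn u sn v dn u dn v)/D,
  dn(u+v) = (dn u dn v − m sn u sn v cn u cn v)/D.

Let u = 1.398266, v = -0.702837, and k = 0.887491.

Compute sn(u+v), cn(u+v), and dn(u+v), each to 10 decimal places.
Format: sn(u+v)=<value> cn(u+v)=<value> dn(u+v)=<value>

sn(u+v)=0.6098207644 cn(u+v)=0.7925393588 dn(u+v)=0.8408871860

sn u = 0.9139441939844212, cn u = 0.4058398825672098, dn u = 0.5848835885585607
sn v = -0.6147376125372014, cn v = 0.7887316829772097, dn v = 0.8380625889864847
m = k² = 0.787640275081
D = 1 − m·sn²u·sn²v = 0.7513738276920366
sn(u+v) = (sn u·cn v·dn v + sn v·cn u·dn u)/D = 0.4582033619453303/0.7513738276920366 = 0.6098207643893776
cn(u+v) = (cn u·cn v − sn u·sn v·dn u·dn v)/D = 0.5954933316524871/0.7513738276920366 = 0.7925393588457013
dn(u+v) = (dn u·dn v − m·sn u·sn v·cn u·cn v)/D = 0.6318206236228245/0.7513738276920366 = 0.8408871860277078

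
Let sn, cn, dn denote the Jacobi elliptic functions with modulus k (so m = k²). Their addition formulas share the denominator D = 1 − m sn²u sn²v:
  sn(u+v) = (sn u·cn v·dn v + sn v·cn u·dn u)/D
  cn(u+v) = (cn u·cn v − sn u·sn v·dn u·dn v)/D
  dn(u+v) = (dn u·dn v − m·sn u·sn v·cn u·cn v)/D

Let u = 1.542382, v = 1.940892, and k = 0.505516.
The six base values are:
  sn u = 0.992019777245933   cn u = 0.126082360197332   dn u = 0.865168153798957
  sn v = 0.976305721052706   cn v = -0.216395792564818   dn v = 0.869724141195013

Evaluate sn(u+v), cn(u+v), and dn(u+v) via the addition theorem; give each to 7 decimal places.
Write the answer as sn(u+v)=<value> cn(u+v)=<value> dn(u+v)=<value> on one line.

m = k² = 0.255546426256
D = 1 − m·sn²u·sn²v = 0.7602922136564692
sn(u+v) = (sn u·cn v·dn v + sn v·cn u·dn u)/D = -0.08020491688680409/0.7602922136564692 = -0.1054922244975718
cn(u+v) = (cn u·cn v − sn u·sn v·dn u·dn v)/D = -0.7560498802683822/0.7602922136564692 = -0.9944201277983838
dn(u+v) = (dn u·dn v − m·sn u·sn v·cn u·cn v)/D = 0.7592103554111253/0.7602922136564692 = 0.9985770494213785

sn(u+v)=-0.1054922 cn(u+v)=-0.9944201 dn(u+v)=0.9985770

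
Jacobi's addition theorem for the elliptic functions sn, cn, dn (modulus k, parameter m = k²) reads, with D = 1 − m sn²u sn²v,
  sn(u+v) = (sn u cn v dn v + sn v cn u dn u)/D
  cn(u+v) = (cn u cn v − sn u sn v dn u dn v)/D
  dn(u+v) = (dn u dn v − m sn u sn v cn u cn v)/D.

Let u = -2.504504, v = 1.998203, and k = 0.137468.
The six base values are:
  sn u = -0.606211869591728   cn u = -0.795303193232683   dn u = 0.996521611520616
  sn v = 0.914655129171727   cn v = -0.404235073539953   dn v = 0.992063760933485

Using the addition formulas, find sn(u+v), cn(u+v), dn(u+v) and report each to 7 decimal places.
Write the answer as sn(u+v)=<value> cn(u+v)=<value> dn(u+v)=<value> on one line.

sn(u+v)=-0.4846061 cn(u+v)=0.8747325 dn(u+v)=0.9977786

m = k² = 0.018897451024
D = 1 − m·sn²u·sn²v = 0.994190124206768
sn(u+v) = (sn u·cn v·dn v + sn v·cn u·dn u)/D = -0.4817905596196468/0.994190124206768 = -0.4846060606406163
cn(u+v) = (cn u·cn v − sn u·sn v·dn u·dn v)/D = 0.869650423866772/0.994190124206768 = 0.874732511108615
dn(u+v) = (dn u·dn v − m·sn u·sn v·cn u·cn v)/D = 0.9919815957138224/0.994190124206768 = 0.9977785652470571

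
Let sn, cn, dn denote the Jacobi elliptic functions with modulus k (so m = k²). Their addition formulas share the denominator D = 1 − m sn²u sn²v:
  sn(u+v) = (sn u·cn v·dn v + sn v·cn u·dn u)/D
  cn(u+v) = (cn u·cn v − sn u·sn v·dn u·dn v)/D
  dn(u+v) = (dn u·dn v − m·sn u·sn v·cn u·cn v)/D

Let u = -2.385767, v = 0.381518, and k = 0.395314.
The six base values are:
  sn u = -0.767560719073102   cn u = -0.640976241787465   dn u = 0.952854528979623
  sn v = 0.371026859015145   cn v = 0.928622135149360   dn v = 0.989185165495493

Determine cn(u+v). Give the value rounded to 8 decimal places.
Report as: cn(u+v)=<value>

m = k² = 0.156273158596
D = 1 − m·sn²u·sn²v = 0.9873257995389718
cn(u+v) = (cn u·cn v − sn u·sn v·dn u·dn v)/D = -0.3268001425990848/0.9873257995389718 = -0.3309952426561555

cn(u+v)=-0.33099524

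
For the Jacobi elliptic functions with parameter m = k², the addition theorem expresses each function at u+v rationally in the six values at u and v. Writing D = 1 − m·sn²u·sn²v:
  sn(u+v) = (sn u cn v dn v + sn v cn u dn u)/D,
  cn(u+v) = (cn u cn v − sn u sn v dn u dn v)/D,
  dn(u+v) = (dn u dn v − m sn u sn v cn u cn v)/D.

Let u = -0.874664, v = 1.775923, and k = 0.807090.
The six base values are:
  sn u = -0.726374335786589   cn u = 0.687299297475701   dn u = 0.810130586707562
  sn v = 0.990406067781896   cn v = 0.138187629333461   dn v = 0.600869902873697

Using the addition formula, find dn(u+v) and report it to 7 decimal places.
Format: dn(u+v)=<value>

dn(u+v)=0.8014948

m = k² = 0.6513942681
D = 1 − m·sn²u·sn²v = 0.6628745802714704
dn(u+v) = (dn u·dn v − m·sn u·sn v·cn u·cn v)/D = 0.5312905441438019/0.6628745802714704 = 0.8014948226348034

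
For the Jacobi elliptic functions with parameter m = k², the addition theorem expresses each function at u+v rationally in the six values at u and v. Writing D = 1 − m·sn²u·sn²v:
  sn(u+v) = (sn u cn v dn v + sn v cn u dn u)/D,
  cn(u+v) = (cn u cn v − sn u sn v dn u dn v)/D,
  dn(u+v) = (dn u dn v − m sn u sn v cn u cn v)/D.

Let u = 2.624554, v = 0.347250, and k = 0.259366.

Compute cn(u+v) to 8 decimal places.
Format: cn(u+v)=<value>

sn u = 0.5396382625592444, cn u = -0.8418969922633291, dn u = 0.9901566188037582
sn v = 0.3398824432662826, cn v = 0.9404679286181652, dn v = 0.9961068623085324
m = k² = 0.067270721956
D = 1 − m·sn²u·sn²v = 0.9977369767160234
cn(u+v) = (cn u·cn v − sn u·sn v·dn u·dn v)/D = -0.9726782563064236/0.9977369767160234 = -0.9748844424989853

cn(u+v)=-0.97488444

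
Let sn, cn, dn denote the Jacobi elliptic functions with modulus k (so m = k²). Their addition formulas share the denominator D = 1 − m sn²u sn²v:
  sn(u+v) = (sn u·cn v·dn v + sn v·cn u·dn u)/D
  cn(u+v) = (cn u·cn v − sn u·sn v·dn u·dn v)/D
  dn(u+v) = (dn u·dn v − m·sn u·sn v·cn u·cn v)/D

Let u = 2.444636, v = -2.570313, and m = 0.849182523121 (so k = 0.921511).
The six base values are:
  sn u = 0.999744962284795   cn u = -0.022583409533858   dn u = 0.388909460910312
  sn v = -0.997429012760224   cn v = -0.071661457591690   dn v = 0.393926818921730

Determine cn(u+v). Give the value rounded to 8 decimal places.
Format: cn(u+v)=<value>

cn(u+v)=0.99214808

m = k² = 0.849182523121
D = 1 − m·sn²u·sn²v = 0.1556092064875386
cn(u+v) = (cn u·cn v − sn u·sn v·dn u·dn v)/D = 0.1543873749851328/0.1556092064875386 = 0.9921480770322956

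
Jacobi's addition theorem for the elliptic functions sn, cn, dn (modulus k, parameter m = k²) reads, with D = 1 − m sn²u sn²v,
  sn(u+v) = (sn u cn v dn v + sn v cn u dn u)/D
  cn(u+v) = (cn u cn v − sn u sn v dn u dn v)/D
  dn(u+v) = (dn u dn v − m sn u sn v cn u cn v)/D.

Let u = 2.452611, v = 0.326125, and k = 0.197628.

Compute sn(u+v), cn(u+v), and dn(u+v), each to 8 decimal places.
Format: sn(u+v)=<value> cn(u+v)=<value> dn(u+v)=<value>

sn u = 0.6579987945088866, cn u = -0.7530189814505688, dn u = 0.9915088815447887
sn v = 0.3201653407885269, cn v = 0.9473616809633829, dn v = 0.9979962159202897
m = k² = 0.039056826384
D = 1 − m·sn²u·sn²v = 0.9982666120264415
sn(u+v) = (sn u·cn v·dn v + sn v·cn u·dn u)/D = 0.3830703093418668/0.9982666120264415 = 0.3837354717937018
cn(u+v) = (cn u·cn v − sn u·sn v·dn u·dn v)/D = -0.9218423763244324/0.9982666120264415 = -0.9234430614213662
dn(u+v) = (dn u·dn v − m·sn u·sn v·cn u·cn v)/D = 0.9953918415410379/0.9982666120264415 = 0.9971202377693791

sn(u+v)=0.38373547 cn(u+v)=-0.92344306 dn(u+v)=0.99712024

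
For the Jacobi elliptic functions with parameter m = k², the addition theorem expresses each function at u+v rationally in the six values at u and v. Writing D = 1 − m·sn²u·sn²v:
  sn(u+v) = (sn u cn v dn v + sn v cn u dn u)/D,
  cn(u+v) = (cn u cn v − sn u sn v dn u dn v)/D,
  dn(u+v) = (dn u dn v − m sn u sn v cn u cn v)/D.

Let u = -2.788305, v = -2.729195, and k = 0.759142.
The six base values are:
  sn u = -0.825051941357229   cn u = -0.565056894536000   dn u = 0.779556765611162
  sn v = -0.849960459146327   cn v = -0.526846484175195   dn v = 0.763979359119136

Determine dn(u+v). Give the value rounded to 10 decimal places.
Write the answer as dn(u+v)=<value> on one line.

m = k² = 0.576296576164
D = 1 − m·sn²u·sn²v = 0.7165959414494822
dn(u+v) = (dn u·dn v − m·sn u·sn v·cn u·cn v)/D = 0.4752551147100244/0.7165959414494822 = 0.6632121216716777

dn(u+v)=0.6632121217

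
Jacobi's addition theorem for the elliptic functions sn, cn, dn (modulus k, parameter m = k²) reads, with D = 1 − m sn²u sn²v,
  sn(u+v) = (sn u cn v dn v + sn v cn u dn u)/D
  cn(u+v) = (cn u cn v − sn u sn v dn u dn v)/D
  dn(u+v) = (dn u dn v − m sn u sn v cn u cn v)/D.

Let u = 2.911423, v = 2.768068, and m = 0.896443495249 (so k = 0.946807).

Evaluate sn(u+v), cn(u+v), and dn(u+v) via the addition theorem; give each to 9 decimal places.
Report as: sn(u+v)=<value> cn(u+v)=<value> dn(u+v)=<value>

sn u = 0.9934385931027452, cn u = -0.1143667859740678, dn u = 0.3395316952463869
sn v = 0.9977666567927428, cn v = -0.06679594742671934, dn v = 0.3279575665114734
m = k² = 0.896443495249
D = 1 − m·sn²u·sn²v = 0.1192291181492867
sn(u+v) = (sn u·cn v·dn v + sn v·cn u·dn u)/D = -0.06050692607990676/0.1192291181492867 = -0.5074844720745654
cn(u+v) = (cn u·cn v − sn u·sn v·dn u·dn v)/D = -0.1027350695284588/0.1192291181492867 = -0.8616609023294487
dn(u+v) = (dn u·dn v − m·sn u·sn v·cn u·cn v)/D = 0.1045639708437645/0.1192291181492867 = 0.8770002870677947

sn(u+v)=-0.507484472 cn(u+v)=-0.861660902 dn(u+v)=0.877000287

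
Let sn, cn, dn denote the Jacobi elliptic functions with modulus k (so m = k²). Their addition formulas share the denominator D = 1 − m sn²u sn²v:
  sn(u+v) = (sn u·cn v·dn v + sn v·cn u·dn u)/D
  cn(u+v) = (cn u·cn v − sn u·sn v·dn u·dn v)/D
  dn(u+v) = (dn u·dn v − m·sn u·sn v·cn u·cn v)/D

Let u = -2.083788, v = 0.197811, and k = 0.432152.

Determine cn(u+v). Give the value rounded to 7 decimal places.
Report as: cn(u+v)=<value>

cn(u+v)=-0.2088947

sn u = -0.9246582490505896, cn u = -0.3807980074300517, dn u = 0.9166926993077352
sn v = 0.1962891877471512, cn v = 0.980546049287622, dn v = 0.9963957145275639
m = k² = 0.186755351104
D = 1 − m·sn²u·sn²v = 0.9938478302894555
cn(u+v) = (cn u·cn v − sn u·sn v·dn u·dn v)/D = -0.2076095562999854/0.9938478302894555 = -0.2088947120199676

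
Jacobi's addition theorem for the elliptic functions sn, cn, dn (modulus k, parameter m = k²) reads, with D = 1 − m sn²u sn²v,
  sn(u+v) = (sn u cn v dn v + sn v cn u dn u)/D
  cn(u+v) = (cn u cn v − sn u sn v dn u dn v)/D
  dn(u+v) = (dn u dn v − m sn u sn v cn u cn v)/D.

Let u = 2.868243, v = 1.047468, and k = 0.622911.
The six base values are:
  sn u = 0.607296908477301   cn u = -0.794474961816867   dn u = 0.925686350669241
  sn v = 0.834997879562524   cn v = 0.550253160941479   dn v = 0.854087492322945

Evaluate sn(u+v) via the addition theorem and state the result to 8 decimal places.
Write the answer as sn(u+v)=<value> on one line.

sn(u+v)=-0.36510731

m = k² = 0.388018113921
D = 1 − m·sn²u·sn²v = 0.9002242763878185
sn(u+v) = (sn u·cn v·dn v + sn v·cn u·dn u)/D = -0.3286784628056602/0.9002242763878185 = -0.3651073087303245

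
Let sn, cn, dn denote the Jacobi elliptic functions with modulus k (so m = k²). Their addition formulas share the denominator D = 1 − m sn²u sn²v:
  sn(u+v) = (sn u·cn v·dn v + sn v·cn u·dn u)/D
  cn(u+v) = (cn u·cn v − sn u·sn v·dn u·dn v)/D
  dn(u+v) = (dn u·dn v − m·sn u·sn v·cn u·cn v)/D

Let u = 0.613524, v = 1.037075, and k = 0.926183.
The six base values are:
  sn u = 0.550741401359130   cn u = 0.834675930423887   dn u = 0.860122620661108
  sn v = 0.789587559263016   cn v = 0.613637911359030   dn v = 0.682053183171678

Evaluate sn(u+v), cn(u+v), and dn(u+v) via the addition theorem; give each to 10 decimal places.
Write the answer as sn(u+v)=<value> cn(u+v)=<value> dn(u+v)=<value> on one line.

sn(u+v)=0.9517560363 cn(u+v)=0.3068557435 dn(u+v)=0.4721835341

m = k² = 0.857814949489
D = 1 − m·sn²u·sn²v = 0.837785506385951
sn(u+v) = (sn u·cn v·dn v + sn v·cn u·dn u)/D = 0.7973674128612599/0.837785506385951 = 0.9517560363403193
cn(u+v) = (cn u·cn v − sn u·sn v·dn u·dn v)/D = 0.2570792944157607/0.837785506385951 = 0.3068557434524648
dn(u+v) = (dn u·dn v − m·sn u·sn v·cn u·cn v)/D = 0.395588521197851/0.837785506385951 = 0.4721835340698904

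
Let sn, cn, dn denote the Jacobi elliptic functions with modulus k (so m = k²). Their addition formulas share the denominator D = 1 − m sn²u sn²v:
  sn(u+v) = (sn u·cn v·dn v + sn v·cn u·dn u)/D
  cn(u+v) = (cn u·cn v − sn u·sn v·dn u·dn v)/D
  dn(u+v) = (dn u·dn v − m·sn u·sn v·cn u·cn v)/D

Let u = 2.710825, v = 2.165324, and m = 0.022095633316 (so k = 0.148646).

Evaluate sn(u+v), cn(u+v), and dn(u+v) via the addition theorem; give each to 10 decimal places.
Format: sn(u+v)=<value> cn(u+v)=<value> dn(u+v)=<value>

sn u = 0.4331834626245907, cn u = -0.9013057681544981, dn u = 0.9979247469310978
sn v = 0.8365073816447064, cn v = -0.5479556555542771, dn v = 0.9922392352218181
m = k² = 0.022095633316
D = 1 − m·sn²u·sn²v = 0.9970987193174717
sn(u+v) = (sn u·cn v·dn v + sn v·cn u·dn u)/D = -0.9879074851119688/0.9970987193174717 = -0.990782021852566
cn(u+v) = (cn u·cn v − sn u·sn v·dn u·dn v)/D = 0.1350727838029825/0.9970987193174717 = 0.1354658081352685
dn(u+v) = (dn u·dn v − m·sn u·sn v·cn u·cn v)/D = 0.9862258236720916/0.9970987193174717 = 0.989095467244384

sn(u+v)=-0.9907820219 cn(u+v)=0.1354658081 dn(u+v)=0.9890954672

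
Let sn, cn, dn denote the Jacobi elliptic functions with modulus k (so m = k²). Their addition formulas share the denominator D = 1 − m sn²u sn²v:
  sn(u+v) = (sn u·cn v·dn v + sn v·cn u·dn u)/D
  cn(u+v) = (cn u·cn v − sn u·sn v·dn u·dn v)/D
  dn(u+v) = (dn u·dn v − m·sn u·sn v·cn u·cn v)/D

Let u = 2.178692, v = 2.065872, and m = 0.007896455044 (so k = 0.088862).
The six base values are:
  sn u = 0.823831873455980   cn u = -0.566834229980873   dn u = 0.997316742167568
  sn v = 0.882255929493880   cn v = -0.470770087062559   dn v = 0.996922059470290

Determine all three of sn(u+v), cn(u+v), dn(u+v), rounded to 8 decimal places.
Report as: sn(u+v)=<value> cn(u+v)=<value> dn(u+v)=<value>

sn(u+v)=-0.88910159 cn(u+v)=-0.45770991 dn(u+v)=0.99687403

m = k² = 0.007896455044
D = 1 − m·sn²u·sn²v = 0.995828439755871
sn(u+v) = (sn u·cn v·dn v + sn v·cn u·dn u)/D = -0.8853926508426763/0.995828439755871 = -0.8891015916955854
cn(u+v) = (cn u·cn v − sn u·sn v·dn u·dn v)/D = -0.4558005432866346/0.995828439755871 = -0.4577099077411113
dn(u+v) = (dn u·dn v − m·sn u·sn v·cn u·cn v)/D = 0.9927155137471787/0.995828439755871 = 0.9968740338351298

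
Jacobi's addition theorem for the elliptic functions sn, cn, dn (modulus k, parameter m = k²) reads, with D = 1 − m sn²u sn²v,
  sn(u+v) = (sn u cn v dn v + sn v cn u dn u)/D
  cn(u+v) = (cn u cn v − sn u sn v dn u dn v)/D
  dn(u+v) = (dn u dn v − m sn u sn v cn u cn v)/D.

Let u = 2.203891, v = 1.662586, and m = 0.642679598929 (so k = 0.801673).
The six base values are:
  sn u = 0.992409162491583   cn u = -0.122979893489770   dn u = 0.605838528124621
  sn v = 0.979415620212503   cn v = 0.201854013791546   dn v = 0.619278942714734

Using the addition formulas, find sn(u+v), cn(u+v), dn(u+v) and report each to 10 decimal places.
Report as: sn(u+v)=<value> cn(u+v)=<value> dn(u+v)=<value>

sn(u+v)=0.1300377238 cn(u+v)=-0.9915090471 dn(u+v)=0.9945513613

m = k² = 0.642679598929
D = 1 − m·sn²u·sn²v = 0.3928302913774789
sn(u+v) = (sn u·cn v·dn v + sn v·cn u·dn u)/D = 0.05108275691340887/0.3928302913774789 = 0.1300377237567008
cn(u+v) = (cn u·cn v − sn u·sn v·dn u·dn v)/D = -0.3894947878596588/0.3928302913774789 = -0.9915090470591663
dn(u+v) = (dn u·dn v − m·sn u·sn v·cn u·cn v)/D = 0.390689901066082/0.3928302913774789 = 0.9945513613426002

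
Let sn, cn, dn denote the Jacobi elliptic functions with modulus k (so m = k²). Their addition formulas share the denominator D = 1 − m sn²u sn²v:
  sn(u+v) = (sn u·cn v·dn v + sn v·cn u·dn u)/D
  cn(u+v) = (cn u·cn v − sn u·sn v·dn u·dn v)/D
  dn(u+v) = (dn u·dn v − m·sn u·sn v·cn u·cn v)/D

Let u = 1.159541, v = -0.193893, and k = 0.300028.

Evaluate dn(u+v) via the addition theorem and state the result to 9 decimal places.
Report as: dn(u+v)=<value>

dn(u+v)=0.969567695

sn u = 0.9093414710169804, cn u = 0.4160505847714605, dn u = 0.9620628541927946
sn v = -0.1925739061619142, cn v = 0.9812824724132915, dn v = 0.9983294812373857
m = k² = 0.090016800784
D = 1 − m·sn²u·sn²v = 0.9972395972656696
dn(u+v) = (dn u·dn v − m·sn u·sn v·cn u·cn v)/D = 0.966891297500526/0.9972395972656696 = 0.9695676948164157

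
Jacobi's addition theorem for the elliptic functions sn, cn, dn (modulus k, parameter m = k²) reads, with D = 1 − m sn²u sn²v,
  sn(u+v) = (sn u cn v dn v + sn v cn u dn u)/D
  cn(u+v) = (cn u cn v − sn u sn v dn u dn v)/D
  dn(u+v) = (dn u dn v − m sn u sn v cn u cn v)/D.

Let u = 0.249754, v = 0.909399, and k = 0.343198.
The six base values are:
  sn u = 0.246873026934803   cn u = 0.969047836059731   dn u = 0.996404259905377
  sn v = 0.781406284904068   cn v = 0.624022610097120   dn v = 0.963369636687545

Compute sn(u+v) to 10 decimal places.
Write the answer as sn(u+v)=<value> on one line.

sn(u+v)=0.9068836326

m = k² = 0.117784867204
D = 1 − m·sn²u·sn²v = 0.9956168071341186
sn(u+v) = (sn u·cn v·dn v + sn v·cn u·dn u)/D = 0.9029085867024908/0.9956168071341186 = 0.9068836325709605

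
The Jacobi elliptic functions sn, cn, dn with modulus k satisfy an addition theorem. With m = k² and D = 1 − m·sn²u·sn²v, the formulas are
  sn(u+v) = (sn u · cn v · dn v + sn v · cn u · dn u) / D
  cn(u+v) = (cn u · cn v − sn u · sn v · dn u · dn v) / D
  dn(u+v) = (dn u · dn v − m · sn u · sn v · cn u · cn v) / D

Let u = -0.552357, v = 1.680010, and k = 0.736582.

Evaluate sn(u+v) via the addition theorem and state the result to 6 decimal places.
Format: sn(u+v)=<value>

sn(u+v)=0.856110

sn u = -0.5125147682848182, cn u = 0.8586784102852238, dn u = 0.926005852768427
sn v = 0.9896645222792068, cn v = 0.1434019990860284, dn v = 0.6845466312762143
m = k² = 0.542553042724
D = 1 − m·sn²u·sn²v = 0.8604174989997256
sn(u+v) = (sn u·cn v·dn v + sn v·cn u·dn u)/D = 0.7366118746929159/0.8604174989997256 = 0.8561098252293343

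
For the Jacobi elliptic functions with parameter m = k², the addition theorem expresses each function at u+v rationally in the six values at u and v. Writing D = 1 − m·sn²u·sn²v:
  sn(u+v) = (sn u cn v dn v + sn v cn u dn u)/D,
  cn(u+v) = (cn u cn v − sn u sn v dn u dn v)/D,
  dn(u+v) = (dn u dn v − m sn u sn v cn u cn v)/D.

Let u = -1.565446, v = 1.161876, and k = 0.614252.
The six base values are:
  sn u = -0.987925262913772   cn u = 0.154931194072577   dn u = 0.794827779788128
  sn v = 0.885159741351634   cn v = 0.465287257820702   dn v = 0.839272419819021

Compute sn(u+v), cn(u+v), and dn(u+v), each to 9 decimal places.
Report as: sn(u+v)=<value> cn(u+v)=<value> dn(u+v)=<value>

sn(u+v)=-0.389031353 cn(u+v)=0.921224515 dn(u+v)=0.971028603

m = k² = 0.377305519504
D = 1 − m·sn²u·sn²v = 0.7114742043764355
sn(u+v) = (sn u·cn v·dn v + sn v·cn u·dn u)/D = -0.2767857724131744/0.7114742043764355 = -0.3890313530843476
cn(u+v) = (cn u·cn v − sn u·sn v·dn u·dn v)/D = 0.6554274785838052/0.7114742043764355 = 0.9212245146094201
dn(u+v) = (dn u·dn v − m·sn u·sn v·cn u·cn v)/D = 0.6908618026611578/0.7114742043764355 = 0.9710286028804892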